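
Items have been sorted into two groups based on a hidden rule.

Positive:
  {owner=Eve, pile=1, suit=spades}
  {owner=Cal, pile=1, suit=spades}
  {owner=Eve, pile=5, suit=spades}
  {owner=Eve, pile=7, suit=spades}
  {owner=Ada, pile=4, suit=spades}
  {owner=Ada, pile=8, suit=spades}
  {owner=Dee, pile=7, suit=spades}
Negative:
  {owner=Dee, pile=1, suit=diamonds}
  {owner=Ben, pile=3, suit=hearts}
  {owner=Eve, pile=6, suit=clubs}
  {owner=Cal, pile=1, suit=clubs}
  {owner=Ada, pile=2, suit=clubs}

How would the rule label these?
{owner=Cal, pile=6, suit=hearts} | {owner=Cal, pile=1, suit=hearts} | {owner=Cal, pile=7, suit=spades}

The pattern is that an item is 'Positive' exactly when: suit is spades.
{owner=Cal, pile=6, suit=hearts}: suit is hearts — fails this test, so Negative. {owner=Cal, pile=1, suit=hearts}: suit is hearts — fails this test, so Negative. {owner=Cal, pile=7, suit=spades}: suit is spades — fits, so Positive.

Negative, Negative, Positive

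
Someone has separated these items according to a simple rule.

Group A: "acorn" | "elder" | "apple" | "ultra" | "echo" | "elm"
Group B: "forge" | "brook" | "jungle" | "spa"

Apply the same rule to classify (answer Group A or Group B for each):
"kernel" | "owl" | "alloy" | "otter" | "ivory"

Group B, Group A, Group A, Group A, Group A

Looking at the examples, the only property every 'Group A' case has and every 'Group B' case lacks is: starts with a vowel.
Group B: "kernel", since starts with 'k'.
Group A: "owl", since starts with 'o'.
Group A: "alloy", since starts with 'a'.
Group A: "otter", since starts with 'o'.
Group A: "ivory", since starts with 'i'.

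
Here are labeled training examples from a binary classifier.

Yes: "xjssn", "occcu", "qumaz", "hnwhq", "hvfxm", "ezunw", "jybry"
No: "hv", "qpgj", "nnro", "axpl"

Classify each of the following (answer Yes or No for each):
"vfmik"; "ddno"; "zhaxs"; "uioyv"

Yes, No, Yes, Yes

The common property of the 'Yes' items is: odd length. No 'No' item has it.
"vfmik" — length 5, hence Yes. "ddno" — length 4, hence No. "zhaxs" — length 5, hence Yes. "uioyv" — length 5, hence Yes.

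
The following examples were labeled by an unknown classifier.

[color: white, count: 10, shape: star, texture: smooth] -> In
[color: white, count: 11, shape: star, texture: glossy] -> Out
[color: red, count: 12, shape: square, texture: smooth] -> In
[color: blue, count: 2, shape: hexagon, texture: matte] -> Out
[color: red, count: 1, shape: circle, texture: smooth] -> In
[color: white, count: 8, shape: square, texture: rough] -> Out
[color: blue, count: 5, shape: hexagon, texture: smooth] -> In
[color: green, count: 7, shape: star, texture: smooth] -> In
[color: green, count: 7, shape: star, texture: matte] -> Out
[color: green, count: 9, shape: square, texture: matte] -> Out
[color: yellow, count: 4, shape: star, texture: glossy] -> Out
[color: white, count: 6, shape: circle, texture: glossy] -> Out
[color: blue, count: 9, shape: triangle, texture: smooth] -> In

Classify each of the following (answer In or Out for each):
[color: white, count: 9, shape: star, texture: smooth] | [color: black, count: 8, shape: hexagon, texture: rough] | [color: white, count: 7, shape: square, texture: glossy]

In, Out, Out

All 'In' examples share one property — texture is smooth — and every 'Out' example lacks it.
[color: white, count: 9, shape: star, texture: smooth]: texture is smooth, passes → In. [color: black, count: 8, shape: hexagon, texture: rough]: texture is rough, doesn't qualify → Out. [color: white, count: 7, shape: square, texture: glossy]: texture is glossy, doesn't qualify → Out.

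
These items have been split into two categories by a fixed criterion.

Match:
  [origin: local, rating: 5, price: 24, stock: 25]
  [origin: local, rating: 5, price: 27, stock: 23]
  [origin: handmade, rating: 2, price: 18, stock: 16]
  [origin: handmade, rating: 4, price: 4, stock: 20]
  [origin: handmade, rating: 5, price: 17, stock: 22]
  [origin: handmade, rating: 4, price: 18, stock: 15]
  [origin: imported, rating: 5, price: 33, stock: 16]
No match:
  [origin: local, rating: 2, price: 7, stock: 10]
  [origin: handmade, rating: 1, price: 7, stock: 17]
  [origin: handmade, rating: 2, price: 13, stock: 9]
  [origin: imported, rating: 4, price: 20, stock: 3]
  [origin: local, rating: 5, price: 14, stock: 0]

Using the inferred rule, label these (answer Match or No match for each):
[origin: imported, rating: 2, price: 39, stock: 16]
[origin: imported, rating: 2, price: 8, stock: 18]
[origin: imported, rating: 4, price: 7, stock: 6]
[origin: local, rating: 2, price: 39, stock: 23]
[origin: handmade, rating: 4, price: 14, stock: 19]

One predicate separates the groups cleanly: rating ≥ 2 AND stock ≥ 15.
[origin: imported, rating: 2, price: 39, stock: 16] — rating = 2, stock = 16, hence Match.
[origin: imported, rating: 2, price: 8, stock: 18] — rating = 2, stock = 18, hence Match.
[origin: imported, rating: 4, price: 7, stock: 6] — rating = 4, stock = 6, hence No match.
[origin: local, rating: 2, price: 39, stock: 23] — rating = 2, stock = 23, hence Match.
[origin: handmade, rating: 4, price: 14, stock: 19] — rating = 4, stock = 19, hence Match.

Match, Match, No match, Match, Match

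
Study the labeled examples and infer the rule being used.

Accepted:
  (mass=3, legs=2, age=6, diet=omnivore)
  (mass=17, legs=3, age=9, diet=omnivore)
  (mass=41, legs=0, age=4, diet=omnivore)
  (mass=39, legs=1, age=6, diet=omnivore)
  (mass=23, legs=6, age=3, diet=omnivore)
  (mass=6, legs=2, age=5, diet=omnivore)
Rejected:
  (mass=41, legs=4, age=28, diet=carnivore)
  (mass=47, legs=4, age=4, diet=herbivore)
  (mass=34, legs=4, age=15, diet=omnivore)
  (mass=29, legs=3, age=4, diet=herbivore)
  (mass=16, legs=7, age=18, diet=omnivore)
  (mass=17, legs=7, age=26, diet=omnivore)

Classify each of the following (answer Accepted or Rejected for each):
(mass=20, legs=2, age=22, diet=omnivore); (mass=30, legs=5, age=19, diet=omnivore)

Rejected, Rejected

Every 'Accepted' example satisfies: diet is omnivore AND age ≤ 9. None of the 'Rejected' examples do.
(mass=20, legs=2, age=22, diet=omnivore) → diet is omnivore, age = 22 → Rejected. (mass=30, legs=5, age=19, diet=omnivore) → diet is omnivore, age = 19 → Rejected.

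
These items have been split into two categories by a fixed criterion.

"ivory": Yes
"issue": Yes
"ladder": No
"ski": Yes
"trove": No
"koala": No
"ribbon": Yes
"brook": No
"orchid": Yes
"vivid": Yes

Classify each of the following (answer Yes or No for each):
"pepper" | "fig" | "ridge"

No, Yes, Yes

The common property of the 'Yes' items is: contains 'i'. No 'No' item has it.
"pepper": no 'i', does not pass → No.
"fig": has 'i', passes → Yes.
"ridge": has 'i', passes → Yes.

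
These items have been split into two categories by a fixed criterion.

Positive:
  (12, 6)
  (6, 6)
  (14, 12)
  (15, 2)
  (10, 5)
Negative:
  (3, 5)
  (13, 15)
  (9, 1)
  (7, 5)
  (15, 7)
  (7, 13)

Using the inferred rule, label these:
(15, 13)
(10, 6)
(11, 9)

Negative, Positive, Negative

Comparing the two groups points to one rule — product is even.
Negative: (15, 13), since 15·13 = 195.
Positive: (10, 6), since 10·6 = 60.
Negative: (11, 9), since 11·9 = 99.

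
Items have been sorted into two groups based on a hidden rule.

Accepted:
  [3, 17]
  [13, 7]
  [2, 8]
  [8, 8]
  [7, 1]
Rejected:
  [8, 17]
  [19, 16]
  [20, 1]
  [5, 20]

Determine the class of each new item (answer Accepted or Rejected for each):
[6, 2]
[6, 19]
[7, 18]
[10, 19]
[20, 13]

Accepted, Rejected, Rejected, Rejected, Rejected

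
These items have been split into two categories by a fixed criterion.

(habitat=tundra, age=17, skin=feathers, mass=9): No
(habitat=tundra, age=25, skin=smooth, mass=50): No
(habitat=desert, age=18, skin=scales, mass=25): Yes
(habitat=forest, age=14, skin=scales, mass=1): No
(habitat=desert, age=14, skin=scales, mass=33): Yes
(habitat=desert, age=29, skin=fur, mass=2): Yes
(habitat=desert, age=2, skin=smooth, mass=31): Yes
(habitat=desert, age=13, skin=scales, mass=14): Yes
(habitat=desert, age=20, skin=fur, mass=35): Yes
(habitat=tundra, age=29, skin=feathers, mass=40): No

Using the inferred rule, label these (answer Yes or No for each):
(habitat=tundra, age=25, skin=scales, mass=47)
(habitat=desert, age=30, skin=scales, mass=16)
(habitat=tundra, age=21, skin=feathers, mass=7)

No, Yes, No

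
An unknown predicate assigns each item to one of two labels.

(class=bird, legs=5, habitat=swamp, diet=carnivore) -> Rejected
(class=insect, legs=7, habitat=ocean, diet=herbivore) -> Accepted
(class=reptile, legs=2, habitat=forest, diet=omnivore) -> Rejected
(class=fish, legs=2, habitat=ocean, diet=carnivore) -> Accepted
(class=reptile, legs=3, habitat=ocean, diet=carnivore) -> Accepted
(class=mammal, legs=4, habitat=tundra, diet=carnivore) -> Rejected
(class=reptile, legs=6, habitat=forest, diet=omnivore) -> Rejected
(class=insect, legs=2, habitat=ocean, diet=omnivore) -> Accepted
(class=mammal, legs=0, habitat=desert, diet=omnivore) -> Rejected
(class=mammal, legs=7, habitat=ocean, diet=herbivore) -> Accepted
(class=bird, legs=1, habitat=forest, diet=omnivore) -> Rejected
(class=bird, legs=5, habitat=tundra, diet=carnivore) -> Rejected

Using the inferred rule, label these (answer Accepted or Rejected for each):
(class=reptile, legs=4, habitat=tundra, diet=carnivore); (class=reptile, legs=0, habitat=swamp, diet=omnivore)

The common property of the 'Accepted' items is: habitat is ocean. No 'Rejected' item has it.
(class=reptile, legs=4, habitat=tundra, diet=carnivore) — habitat is tundra, hence Rejected.
(class=reptile, legs=0, habitat=swamp, diet=omnivore) — habitat is swamp, hence Rejected.

Rejected, Rejected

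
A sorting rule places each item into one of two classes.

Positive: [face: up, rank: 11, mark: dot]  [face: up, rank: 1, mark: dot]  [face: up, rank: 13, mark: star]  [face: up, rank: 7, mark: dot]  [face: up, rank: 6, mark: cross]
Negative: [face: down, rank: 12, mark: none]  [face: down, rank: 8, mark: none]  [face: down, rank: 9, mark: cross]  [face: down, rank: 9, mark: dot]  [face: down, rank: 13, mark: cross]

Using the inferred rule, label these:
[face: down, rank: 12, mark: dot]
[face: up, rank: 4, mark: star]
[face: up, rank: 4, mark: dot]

Negative, Positive, Positive

The common property of the 'Positive' items is: face is up. No 'Negative' item has it.
[face: down, rank: 12, mark: dot]: face is down, doesn't qualify → Negative. [face: up, rank: 4, mark: star]: face is up, passes → Positive. [face: up, rank: 4, mark: dot]: face is up, passes → Positive.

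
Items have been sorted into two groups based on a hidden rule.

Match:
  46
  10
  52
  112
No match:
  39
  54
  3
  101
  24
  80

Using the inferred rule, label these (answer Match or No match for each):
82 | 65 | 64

Match, No match, Match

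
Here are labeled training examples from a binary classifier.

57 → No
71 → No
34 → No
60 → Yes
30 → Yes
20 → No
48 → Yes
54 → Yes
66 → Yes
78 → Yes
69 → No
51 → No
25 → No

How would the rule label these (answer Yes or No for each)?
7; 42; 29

No, Yes, No

'Yes' ⟺ multiple of 6.
7: 7 = 6·1 + 1, lacks this property → No. 42: 42 = 6·7, matches → Yes. 29: 29 = 6·4 + 5, lacks this property → No.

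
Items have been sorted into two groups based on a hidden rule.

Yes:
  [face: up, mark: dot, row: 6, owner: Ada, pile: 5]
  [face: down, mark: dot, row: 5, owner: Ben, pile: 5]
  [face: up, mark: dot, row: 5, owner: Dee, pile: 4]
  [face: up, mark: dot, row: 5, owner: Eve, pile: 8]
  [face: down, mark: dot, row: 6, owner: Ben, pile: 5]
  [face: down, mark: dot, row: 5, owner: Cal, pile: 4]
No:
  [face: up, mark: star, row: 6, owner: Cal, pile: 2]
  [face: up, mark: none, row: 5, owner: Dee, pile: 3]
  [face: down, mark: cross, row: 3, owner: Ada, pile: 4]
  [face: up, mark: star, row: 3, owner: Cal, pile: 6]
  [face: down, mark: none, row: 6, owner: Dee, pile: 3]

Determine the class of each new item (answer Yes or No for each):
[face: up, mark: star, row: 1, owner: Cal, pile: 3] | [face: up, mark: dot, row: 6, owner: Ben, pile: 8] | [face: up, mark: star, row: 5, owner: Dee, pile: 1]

No, Yes, No

The distinguishing property — mark is dot — holds for all the 'Yes' cases and none of the 'No' cases.
[face: up, mark: star, row: 1, owner: Cal, pile: 3] → mark is star → No. [face: up, mark: dot, row: 6, owner: Ben, pile: 8] → mark is dot → Yes. [face: up, mark: star, row: 5, owner: Dee, pile: 1] → mark is star → No.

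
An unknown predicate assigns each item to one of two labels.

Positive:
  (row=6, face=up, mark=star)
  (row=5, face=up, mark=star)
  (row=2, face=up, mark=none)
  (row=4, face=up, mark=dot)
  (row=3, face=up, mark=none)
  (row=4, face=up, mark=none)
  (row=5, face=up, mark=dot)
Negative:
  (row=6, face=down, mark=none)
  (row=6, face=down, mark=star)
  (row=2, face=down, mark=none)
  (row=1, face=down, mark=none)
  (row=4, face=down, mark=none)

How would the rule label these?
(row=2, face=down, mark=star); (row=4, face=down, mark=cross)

Looking at the examples, the only property every 'Positive' case has and every 'Negative' case lacks is: face is up.
(row=2, face=down, mark=star) → face is down → Negative.
(row=4, face=down, mark=cross) → face is down → Negative.

Negative, Negative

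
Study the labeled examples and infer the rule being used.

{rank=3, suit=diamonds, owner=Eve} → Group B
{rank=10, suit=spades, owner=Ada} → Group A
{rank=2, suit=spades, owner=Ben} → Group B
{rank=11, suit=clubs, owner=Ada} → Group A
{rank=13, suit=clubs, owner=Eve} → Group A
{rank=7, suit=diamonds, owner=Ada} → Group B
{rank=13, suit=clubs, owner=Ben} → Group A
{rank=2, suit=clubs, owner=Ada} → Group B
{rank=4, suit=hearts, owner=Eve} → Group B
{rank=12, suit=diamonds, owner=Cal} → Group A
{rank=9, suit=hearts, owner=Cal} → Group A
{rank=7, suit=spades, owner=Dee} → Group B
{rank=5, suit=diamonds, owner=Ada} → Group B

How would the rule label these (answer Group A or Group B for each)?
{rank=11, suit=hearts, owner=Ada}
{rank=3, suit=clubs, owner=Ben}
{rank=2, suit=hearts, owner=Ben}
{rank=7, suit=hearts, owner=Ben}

Group A, Group B, Group B, Group B

'Group A' ⟺ rank ≥ 9.
{rank=11, suit=hearts, owner=Ada}: Group A (rank = 11). {rank=3, suit=clubs, owner=Ben}: Group B (rank = 3). {rank=2, suit=hearts, owner=Ben}: Group B (rank = 2). {rank=7, suit=hearts, owner=Ben}: Group B (rank = 7).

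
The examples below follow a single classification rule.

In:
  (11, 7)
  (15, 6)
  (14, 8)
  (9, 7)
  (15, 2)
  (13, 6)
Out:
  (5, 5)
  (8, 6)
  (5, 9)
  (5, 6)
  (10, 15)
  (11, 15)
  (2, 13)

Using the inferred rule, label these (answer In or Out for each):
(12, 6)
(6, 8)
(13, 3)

In, Out, In

The classifier is using: first > second AND sum ≥ 15.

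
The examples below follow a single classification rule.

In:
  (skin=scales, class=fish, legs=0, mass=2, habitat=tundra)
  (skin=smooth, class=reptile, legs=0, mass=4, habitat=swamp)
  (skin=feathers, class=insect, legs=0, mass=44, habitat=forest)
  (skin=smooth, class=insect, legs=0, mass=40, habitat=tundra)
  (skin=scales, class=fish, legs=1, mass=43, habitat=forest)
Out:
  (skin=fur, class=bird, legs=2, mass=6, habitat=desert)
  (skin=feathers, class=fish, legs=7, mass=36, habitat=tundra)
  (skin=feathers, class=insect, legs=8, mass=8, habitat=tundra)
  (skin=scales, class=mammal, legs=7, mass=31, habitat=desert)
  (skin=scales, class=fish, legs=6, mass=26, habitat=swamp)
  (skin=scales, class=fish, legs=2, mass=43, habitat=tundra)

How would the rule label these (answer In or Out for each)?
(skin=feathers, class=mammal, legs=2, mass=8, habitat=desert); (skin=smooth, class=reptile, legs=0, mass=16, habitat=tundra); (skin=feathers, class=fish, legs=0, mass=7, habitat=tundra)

Out, In, In

Every 'In' example satisfies: legs ≤ 1. None of the 'Out' examples do.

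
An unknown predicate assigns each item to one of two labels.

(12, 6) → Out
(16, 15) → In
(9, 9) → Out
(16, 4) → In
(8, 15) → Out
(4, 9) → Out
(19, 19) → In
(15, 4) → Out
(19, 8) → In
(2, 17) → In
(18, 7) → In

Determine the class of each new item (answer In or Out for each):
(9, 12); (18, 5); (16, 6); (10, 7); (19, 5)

The pattern is that an item is 'In' exactly when: max ≥ 16.
(9, 12): max 12, doesn't qualify → Out.
(18, 5): max 18, fits → In.
(16, 6): max 16, fits → In.
(10, 7): max 10, doesn't qualify → Out.
(19, 5): max 19, fits → In.

Out, In, In, Out, In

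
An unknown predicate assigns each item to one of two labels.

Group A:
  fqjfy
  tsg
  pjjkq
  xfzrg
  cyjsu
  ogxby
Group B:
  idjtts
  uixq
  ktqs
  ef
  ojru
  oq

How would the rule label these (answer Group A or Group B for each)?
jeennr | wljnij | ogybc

Group B, Group B, Group A

'Group A' ⟺ odd length.
jeennr: length 6, does not satisfy this → Group B. wljnij: length 6, does not satisfy this → Group B. ogybc: length 5, has this property → Group A.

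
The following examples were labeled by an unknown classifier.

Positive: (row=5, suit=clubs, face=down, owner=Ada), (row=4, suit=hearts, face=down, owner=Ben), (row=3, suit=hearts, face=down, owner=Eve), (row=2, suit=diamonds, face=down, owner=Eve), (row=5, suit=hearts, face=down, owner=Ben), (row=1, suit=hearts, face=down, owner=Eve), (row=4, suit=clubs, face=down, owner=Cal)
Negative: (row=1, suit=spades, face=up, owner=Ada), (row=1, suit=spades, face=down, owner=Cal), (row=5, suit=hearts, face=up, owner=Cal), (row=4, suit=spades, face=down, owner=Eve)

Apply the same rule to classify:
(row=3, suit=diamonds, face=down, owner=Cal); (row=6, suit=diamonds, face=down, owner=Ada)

Positive, Positive

The common property of the 'Positive' items is: face is down AND suit is not spades. No 'Negative' item has it.
(row=3, suit=diamonds, face=down, owner=Cal): face is down, suit is diamonds — matches, so Positive. (row=6, suit=diamonds, face=down, owner=Ada): face is down, suit is diamonds — matches, so Positive.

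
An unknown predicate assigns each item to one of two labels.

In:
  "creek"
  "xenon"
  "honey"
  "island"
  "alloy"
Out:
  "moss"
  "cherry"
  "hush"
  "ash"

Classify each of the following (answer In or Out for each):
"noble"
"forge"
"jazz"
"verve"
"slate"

In, In, Out, In, In

Every 'In' example satisfies: has ≥ 2 vowels. None of the 'Out' examples do.
"noble": 2 vowels, satisfies this → In.
"forge": 2 vowels, satisfies this → In.
"jazz": 1 vowel, doesn't qualify → Out.
"verve": 2 vowels, satisfies this → In.
"slate": 2 vowels, satisfies this → In.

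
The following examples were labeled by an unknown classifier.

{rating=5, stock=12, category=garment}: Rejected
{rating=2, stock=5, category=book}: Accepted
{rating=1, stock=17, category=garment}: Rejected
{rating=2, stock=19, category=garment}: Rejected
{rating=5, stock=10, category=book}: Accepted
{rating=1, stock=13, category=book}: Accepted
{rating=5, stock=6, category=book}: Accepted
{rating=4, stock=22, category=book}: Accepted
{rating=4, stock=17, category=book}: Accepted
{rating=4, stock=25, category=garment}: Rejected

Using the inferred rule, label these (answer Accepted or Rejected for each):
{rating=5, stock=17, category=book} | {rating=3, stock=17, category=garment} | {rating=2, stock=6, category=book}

The pattern is that an item is 'Accepted' exactly when: category is book.
{rating=5, stock=17, category=book}: category is book — matches, so Accepted. {rating=3, stock=17, category=garment}: category is garment — fails the rule, so Rejected. {rating=2, stock=6, category=book}: category is book — matches, so Accepted.

Accepted, Rejected, Accepted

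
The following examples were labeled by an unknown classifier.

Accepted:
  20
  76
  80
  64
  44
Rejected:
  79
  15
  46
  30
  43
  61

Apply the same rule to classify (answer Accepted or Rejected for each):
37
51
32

Rejected, Rejected, Accepted

Comparing the two groups points to one rule — multiple of 4.
Rejected: 37, since 37 = 4·9 + 1. Rejected: 51, since 51 = 4·12 + 3. Accepted: 32, since 32 = 4·8.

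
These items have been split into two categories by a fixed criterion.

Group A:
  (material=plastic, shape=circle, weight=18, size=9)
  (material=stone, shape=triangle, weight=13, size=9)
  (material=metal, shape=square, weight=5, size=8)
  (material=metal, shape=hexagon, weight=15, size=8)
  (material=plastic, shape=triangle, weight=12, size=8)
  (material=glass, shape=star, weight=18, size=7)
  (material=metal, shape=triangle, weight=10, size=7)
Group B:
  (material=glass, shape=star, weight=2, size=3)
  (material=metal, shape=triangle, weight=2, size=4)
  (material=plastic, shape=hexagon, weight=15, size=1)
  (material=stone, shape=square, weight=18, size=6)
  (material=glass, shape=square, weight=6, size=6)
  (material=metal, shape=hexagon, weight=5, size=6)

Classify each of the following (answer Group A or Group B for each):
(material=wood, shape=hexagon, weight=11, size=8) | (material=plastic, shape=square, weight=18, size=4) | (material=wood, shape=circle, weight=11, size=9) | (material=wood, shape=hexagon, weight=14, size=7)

The distinguishing property — size ≥ 7 — holds for all the 'Group A' cases and none of the 'Group B' cases.
(material=wood, shape=hexagon, weight=11, size=8) — size = 8, hence Group A. (material=plastic, shape=square, weight=18, size=4) — size = 4, hence Group B. (material=wood, shape=circle, weight=11, size=9) — size = 9, hence Group A. (material=wood, shape=hexagon, weight=14, size=7) — size = 7, hence Group A.

Group A, Group B, Group A, Group A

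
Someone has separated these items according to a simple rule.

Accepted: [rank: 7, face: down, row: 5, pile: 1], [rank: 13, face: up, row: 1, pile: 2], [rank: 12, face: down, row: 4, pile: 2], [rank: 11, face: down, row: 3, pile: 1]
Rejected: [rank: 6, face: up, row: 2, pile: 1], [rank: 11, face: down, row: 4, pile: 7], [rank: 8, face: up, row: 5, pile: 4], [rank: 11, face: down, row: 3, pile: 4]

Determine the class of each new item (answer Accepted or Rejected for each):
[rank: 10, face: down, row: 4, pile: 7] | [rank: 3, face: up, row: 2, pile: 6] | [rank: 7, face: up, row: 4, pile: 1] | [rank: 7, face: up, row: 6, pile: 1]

Rejected, Rejected, Accepted, Accepted

'Accepted' ⟺ rank ≥ 7 AND pile ≤ 2.
[rank: 10, face: down, row: 4, pile: 7]: Rejected (rank = 10, pile = 7).
[rank: 3, face: up, row: 2, pile: 6]: Rejected (rank = 3, pile = 6).
[rank: 7, face: up, row: 4, pile: 1]: Accepted (rank = 7, pile = 1).
[rank: 7, face: up, row: 6, pile: 1]: Accepted (rank = 7, pile = 1).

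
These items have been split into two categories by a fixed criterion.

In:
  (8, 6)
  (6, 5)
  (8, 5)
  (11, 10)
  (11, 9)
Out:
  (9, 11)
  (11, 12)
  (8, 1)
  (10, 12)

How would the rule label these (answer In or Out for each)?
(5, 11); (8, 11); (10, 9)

The classifier is using: first > second AND sum ≥ 11.
(5, 11) → 5 < 11, 5+11 = 16 → Out. (8, 11) → 8 < 11, 8+11 = 19 → Out. (10, 9) → 10 > 9, 10+9 = 19 → In.

Out, Out, In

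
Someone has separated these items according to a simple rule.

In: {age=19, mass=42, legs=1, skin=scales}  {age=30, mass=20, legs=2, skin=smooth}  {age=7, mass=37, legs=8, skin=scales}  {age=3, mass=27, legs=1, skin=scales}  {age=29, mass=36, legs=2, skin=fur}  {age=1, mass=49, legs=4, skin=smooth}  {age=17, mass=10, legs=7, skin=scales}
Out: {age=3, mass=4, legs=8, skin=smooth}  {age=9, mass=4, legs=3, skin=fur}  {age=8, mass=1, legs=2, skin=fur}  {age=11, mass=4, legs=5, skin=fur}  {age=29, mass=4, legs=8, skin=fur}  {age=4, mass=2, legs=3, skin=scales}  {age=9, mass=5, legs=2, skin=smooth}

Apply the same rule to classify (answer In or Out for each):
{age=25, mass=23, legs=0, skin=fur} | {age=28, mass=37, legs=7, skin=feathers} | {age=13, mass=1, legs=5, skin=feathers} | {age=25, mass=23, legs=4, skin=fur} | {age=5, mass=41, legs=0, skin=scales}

The simplest hypothesis consistent with all the labels is: mass ≥ 10.
In: {age=25, mass=23, legs=0, skin=fur}, since mass = 23.
In: {age=28, mass=37, legs=7, skin=feathers}, since mass = 37.
Out: {age=13, mass=1, legs=5, skin=feathers}, since mass = 1.
In: {age=25, mass=23, legs=4, skin=fur}, since mass = 23.
In: {age=5, mass=41, legs=0, skin=scales}, since mass = 41.

In, In, Out, In, In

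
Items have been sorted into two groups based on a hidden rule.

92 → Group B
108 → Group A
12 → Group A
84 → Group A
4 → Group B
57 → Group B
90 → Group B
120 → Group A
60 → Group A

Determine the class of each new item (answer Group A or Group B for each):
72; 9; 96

Group A, Group B, Group A

The pattern is that an item is 'Group A' exactly when: multiple of 12.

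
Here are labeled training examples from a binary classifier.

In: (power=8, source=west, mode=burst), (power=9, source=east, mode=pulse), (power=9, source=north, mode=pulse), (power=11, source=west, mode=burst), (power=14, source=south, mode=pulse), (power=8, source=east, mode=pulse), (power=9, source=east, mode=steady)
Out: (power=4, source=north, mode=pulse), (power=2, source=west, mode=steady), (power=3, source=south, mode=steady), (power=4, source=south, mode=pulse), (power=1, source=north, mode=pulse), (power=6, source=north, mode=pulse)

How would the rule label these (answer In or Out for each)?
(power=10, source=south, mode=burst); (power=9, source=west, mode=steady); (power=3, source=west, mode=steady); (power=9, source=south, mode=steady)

The common property of the 'In' items is: power ≥ 8. No 'Out' item has it.

In, In, Out, In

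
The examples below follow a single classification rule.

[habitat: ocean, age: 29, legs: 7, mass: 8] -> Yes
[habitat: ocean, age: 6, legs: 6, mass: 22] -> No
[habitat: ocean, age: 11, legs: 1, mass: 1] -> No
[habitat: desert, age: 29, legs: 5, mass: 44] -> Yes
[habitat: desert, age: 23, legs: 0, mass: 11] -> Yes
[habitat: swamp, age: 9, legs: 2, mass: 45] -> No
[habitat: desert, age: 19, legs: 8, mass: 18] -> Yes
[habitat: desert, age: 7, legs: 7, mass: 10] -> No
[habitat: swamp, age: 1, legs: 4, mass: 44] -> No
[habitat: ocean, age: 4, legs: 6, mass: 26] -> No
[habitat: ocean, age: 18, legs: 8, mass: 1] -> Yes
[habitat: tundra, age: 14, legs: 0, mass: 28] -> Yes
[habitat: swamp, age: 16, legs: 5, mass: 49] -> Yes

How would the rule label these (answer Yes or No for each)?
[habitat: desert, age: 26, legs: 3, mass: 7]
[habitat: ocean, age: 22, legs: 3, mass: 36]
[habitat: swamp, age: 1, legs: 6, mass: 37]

Yes, Yes, No

Every 'Yes' example satisfies: age ≥ 14. None of the 'No' examples do.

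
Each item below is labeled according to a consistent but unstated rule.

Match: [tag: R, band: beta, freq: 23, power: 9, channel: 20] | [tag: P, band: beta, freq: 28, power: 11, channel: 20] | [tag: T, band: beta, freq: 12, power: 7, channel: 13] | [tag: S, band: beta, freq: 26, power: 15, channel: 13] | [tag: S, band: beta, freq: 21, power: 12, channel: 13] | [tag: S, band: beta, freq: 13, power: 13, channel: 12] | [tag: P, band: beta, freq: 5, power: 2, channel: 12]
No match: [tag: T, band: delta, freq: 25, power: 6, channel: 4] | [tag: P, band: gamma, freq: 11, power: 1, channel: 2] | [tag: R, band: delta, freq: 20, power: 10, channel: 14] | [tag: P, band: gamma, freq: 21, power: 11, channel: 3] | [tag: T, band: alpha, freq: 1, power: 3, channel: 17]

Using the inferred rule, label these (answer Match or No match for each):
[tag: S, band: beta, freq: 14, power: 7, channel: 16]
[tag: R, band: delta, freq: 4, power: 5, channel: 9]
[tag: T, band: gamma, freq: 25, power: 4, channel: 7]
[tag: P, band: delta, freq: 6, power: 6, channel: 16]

A rule that fits every label: band is beta — true of each 'Match' example, false of each 'No match' one.
[tag: S, band: beta, freq: 14, power: 7, channel: 16] → band is beta → Match. [tag: R, band: delta, freq: 4, power: 5, channel: 9] → band is delta → No match. [tag: T, band: gamma, freq: 25, power: 4, channel: 7] → band is gamma → No match. [tag: P, band: delta, freq: 6, power: 6, channel: 16] → band is delta → No match.

Match, No match, No match, No match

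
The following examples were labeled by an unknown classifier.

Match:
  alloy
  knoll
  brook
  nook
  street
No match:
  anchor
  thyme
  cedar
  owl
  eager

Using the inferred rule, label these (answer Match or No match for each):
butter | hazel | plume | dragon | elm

Match, No match, No match, No match, No match

'Match' ⟺ has a double letter.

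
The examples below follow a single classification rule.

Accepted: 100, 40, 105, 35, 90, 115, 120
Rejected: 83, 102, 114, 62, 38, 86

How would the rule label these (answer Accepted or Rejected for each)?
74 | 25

Rejected, Accepted

The distinguishing property — multiple of 5 — holds for all the 'Accepted' cases and none of the 'Rejected' cases.
74: 74 = 5·14 + 4 — fails the rule, so Rejected.
25: 25 = 5·5 — checks out, so Accepted.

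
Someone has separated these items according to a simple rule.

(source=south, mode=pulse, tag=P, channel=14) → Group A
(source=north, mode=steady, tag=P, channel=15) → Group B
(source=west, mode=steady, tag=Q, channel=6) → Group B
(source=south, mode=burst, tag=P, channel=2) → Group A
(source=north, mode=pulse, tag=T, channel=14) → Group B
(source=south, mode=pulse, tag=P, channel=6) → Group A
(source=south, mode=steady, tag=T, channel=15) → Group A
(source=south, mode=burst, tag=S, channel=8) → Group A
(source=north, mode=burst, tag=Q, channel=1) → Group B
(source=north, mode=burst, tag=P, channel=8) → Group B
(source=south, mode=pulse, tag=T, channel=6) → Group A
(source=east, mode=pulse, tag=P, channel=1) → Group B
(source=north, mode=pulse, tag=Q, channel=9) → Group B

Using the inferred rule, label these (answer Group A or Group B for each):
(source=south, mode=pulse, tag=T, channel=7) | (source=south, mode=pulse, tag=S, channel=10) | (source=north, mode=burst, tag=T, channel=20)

Comparing the two groups points to one rule — source is south.
Group A: (source=south, mode=pulse, tag=T, channel=7), since source is south. Group A: (source=south, mode=pulse, tag=S, channel=10), since source is south. Group B: (source=north, mode=burst, tag=T, channel=20), since source is north.

Group A, Group A, Group B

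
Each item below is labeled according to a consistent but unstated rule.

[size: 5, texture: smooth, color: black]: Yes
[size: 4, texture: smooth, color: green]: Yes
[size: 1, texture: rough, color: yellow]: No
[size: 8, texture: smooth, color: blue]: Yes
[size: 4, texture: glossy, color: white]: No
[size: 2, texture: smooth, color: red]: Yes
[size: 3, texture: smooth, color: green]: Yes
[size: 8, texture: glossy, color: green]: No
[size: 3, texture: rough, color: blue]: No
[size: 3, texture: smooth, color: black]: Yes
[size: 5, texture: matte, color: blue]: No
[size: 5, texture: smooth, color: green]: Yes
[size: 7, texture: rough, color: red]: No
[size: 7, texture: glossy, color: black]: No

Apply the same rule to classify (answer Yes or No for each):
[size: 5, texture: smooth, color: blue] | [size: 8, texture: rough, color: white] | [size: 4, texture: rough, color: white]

Yes, No, No

'Yes' ⟺ texture is smooth.
Yes: [size: 5, texture: smooth, color: blue], since texture is smooth. No: [size: 8, texture: rough, color: white], since texture is rough. No: [size: 4, texture: rough, color: white], since texture is rough.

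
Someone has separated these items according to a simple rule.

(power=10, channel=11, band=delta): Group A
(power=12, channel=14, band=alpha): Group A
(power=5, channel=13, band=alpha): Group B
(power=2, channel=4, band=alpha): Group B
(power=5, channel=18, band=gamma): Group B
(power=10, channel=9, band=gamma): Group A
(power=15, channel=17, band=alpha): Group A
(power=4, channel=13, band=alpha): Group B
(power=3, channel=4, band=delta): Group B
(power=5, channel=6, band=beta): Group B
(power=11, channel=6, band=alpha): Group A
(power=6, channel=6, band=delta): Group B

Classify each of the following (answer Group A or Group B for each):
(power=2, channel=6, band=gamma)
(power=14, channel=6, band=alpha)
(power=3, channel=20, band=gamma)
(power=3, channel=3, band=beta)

Group B, Group A, Group B, Group B

The classifier is using: power ≥ 10.
(power=2, channel=6, band=gamma) — power = 2, hence Group B. (power=14, channel=6, band=alpha) — power = 14, hence Group A. (power=3, channel=20, band=gamma) — power = 3, hence Group B. (power=3, channel=3, band=beta) — power = 3, hence Group B.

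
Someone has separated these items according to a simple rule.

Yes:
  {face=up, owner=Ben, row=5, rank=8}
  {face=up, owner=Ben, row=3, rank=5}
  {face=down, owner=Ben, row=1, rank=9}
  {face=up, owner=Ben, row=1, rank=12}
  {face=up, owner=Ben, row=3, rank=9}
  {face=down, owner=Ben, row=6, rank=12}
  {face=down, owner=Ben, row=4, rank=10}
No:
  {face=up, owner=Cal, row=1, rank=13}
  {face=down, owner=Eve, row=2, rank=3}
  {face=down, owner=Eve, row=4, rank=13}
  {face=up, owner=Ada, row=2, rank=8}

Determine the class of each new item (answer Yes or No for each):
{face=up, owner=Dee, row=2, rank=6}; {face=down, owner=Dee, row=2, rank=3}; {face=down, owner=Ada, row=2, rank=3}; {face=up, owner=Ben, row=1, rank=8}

Rule: owner is Ben. This holds for each 'Yes' example and fails for each 'No' one.

No, No, No, Yes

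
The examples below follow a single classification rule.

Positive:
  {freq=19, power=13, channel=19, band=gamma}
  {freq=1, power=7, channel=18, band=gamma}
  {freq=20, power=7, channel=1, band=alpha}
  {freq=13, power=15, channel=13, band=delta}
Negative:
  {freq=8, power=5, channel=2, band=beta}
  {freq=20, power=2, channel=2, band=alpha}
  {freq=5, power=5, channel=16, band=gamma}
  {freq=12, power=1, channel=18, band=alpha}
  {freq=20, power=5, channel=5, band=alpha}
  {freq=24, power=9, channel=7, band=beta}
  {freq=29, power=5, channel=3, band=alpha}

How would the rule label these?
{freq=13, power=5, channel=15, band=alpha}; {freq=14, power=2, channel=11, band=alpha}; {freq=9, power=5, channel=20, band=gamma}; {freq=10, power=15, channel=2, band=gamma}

Negative, Negative, Negative, Positive

'Positive' ⟺ power ≥ 7 AND freq ≤ 20.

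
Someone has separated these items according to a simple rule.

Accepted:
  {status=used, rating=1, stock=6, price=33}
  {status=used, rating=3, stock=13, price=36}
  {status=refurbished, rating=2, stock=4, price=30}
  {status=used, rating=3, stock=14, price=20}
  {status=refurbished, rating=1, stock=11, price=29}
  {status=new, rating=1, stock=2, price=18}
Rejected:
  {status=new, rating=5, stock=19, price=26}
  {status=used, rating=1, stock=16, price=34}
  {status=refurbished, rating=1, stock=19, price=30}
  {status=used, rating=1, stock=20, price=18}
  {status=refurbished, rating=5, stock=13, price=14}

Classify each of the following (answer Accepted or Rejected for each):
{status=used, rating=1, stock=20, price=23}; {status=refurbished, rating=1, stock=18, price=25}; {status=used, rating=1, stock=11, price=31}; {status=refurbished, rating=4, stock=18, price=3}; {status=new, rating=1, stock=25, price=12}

Rejected, Rejected, Accepted, Rejected, Rejected

A rule that fits every label: stock ≤ 14 AND price ≥ 18 — true of each 'Accepted' example, false of each 'Rejected' one.
{status=used, rating=1, stock=20, price=23}: stock = 20, price = 23, doesn't match → Rejected.
{status=refurbished, rating=1, stock=18, price=25}: stock = 18, price = 25, doesn't match → Rejected.
{status=used, rating=1, stock=11, price=31}: stock = 11, price = 31, satisfies this → Accepted.
{status=refurbished, rating=4, stock=18, price=3}: stock = 18, price = 3, doesn't match → Rejected.
{status=new, rating=1, stock=25, price=12}: stock = 25, price = 12, doesn't match → Rejected.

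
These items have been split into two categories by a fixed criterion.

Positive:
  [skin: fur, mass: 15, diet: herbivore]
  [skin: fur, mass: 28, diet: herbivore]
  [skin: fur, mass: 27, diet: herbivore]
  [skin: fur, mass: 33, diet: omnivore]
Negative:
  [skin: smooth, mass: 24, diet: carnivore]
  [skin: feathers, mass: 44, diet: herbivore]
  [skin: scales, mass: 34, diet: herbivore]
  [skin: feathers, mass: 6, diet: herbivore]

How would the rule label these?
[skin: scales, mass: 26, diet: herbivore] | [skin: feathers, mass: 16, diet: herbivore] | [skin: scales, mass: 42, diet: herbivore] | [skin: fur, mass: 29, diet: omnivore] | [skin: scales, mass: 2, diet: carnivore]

Negative, Negative, Negative, Positive, Negative

A rule that fits every label: skin is fur — true of each 'Positive' example, false of each 'Negative' one.
[skin: scales, mass: 26, diet: herbivore] → skin is scales → Negative.
[skin: feathers, mass: 16, diet: herbivore] → skin is feathers → Negative.
[skin: scales, mass: 42, diet: herbivore] → skin is scales → Negative.
[skin: fur, mass: 29, diet: omnivore] → skin is fur → Positive.
[skin: scales, mass: 2, diet: carnivore] → skin is scales → Negative.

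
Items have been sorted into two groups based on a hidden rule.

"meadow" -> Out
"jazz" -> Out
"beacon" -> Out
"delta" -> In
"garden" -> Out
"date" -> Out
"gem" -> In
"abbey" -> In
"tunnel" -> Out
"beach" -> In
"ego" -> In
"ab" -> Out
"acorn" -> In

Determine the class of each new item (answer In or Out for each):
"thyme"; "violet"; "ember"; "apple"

Comparing the two groups points to one rule — odd length.

In, Out, In, In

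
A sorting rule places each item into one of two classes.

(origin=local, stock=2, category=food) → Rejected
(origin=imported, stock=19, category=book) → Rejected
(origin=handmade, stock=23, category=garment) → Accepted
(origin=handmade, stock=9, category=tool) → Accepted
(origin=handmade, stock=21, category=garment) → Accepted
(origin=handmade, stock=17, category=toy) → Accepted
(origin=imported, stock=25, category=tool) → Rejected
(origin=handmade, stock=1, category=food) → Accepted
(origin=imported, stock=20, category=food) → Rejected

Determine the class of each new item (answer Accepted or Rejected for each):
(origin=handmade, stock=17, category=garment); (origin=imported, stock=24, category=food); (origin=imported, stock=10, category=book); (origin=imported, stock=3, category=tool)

Accepted, Rejected, Rejected, Rejected

One predicate separates the groups cleanly: origin is handmade.
(origin=handmade, stock=17, category=garment): origin is handmade — qualifies, so Accepted. (origin=imported, stock=24, category=food): origin is imported — fails this test, so Rejected. (origin=imported, stock=10, category=book): origin is imported — fails this test, so Rejected. (origin=imported, stock=3, category=tool): origin is imported — fails this test, so Rejected.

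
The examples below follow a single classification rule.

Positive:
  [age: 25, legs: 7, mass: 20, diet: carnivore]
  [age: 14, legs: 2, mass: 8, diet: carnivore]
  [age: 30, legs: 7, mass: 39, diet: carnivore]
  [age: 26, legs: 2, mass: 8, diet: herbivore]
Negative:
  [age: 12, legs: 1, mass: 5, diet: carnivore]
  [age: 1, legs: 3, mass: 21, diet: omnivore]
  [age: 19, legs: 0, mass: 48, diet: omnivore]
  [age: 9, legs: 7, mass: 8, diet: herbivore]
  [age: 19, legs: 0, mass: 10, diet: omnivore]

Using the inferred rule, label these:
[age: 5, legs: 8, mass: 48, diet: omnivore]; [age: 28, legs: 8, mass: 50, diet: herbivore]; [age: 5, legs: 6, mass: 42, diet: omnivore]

The simplest hypothesis consistent with all the labels is: legs ≥ 1 AND age ≥ 14.
[age: 5, legs: 8, mass: 48, diet: omnivore] — legs = 8, age = 5, hence Negative.
[age: 28, legs: 8, mass: 50, diet: herbivore] — legs = 8, age = 28, hence Positive.
[age: 5, legs: 6, mass: 42, diet: omnivore] — legs = 6, age = 5, hence Negative.

Negative, Positive, Negative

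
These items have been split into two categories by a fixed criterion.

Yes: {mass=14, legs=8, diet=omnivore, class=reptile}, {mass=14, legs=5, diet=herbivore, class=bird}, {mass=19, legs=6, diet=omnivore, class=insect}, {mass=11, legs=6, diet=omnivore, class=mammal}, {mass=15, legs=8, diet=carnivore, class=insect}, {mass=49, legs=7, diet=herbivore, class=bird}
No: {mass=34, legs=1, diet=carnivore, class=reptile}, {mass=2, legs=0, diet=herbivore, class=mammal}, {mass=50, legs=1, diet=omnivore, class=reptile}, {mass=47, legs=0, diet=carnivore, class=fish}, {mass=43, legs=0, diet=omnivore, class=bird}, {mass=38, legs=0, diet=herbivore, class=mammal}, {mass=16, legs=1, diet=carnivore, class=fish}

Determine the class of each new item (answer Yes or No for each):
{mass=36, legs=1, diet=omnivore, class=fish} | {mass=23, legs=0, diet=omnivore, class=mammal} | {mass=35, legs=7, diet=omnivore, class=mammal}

A rule that fits every label: legs ≥ 5 — true of each 'Yes' example, false of each 'No' one.
No: {mass=36, legs=1, diet=omnivore, class=fish}, since legs = 1.
No: {mass=23, legs=0, diet=omnivore, class=mammal}, since legs = 0.
Yes: {mass=35, legs=7, diet=omnivore, class=mammal}, since legs = 7.

No, No, Yes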